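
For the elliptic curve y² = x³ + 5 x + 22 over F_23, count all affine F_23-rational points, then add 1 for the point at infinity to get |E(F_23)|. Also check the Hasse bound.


Affine points = {(3, 8), (3, 15), (7, 3), (7, 20), (12, 4), (12, 19), (16, 9), (16, 14), (17, 11), (17, 12), (20, 7), (20, 16), (21, 2), (21, 21), (22, 4), (22, 19)}; affine count = 16; |E(F_23)| = 17.

Discriminant check: Δ ∝ 4a³ + 27b² = 4·5³ + 27·22² = 4·125 + 27·484 ≡ 21 (mod 23). Nonzero ⇒ E is nonsingular.
For each x ∈ F_23, compute rhs = x³ + 5·x + 22 mod 23, then count y ∈ F_23 with y² ≡ rhs.
  x = 0: rhs = 22, matching y values: none (0 points).
  x = 1: rhs = 5, matching y values: none (0 points).
  x = 2: rhs = 17, matching y values: none (0 points).
  x = 3: rhs = 18, matching y values: 8, 15 (2 points).
  x = 4: rhs = 14, matching y values: none (0 points).
  x = 5: rhs = 11, matching y values: none (0 points).
  x = 6: rhs = 15, matching y values: none (0 points).
  x = 7: rhs = 9, matching y values: 3, 20 (2 points).
  x = 8: rhs = 22, matching y values: none (0 points).
  x = 9: rhs = 14, matching y values: none (0 points).
  x = 10: rhs = 14, matching y values: none (0 points).
  x = 11: rhs = 5, matching y values: none (0 points).
  x = 12: rhs = 16, matching y values: 4, 19 (2 points).
  x = 13: rhs = 7, matching y values: none (0 points).
  x = 14: rhs = 7, matching y values: none (0 points).
  x = 15: rhs = 22, matching y values: none (0 points).
  x = 16: rhs = 12, matching y values: 9, 14 (2 points).
  x = 17: rhs = 6, matching y values: 11, 12 (2 points).
  x = 18: rhs = 10, matching y values: none (0 points).
  x = 19: rhs = 7, matching y values: none (0 points).
  x = 20: rhs = 3, matching y values: 7, 16 (2 points).
  x = 21: rhs = 4, matching y values: 2, 21 (2 points).
  x = 22: rhs = 16, matching y values: 4, 19 (2 points).
Total affine count: 16.
Full point count |E(F_23)| = 16 + 1 = 17.
Hasse bound: |17 − (23+1)| = |-7| = 7 ≤ 2√23 ≈ 9.5917 ✓.


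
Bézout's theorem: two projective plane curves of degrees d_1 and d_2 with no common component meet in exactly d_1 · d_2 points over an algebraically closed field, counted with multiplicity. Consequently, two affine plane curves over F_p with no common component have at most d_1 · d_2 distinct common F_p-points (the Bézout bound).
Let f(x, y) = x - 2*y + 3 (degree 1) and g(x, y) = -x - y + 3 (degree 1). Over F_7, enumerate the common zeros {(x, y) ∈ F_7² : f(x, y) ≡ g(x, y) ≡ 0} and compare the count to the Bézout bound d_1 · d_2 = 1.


Common zeros: {(1, 2)}; count = 1; Bézout bound = 1.

deg(f) = 1, deg(g) = 1, so Bézout bound = 1.
Scan x ∈ F_7. For each x, list the y ∈ F_7 with f(x, y) ≡ 0 and those with g(x, y) ≡ 0 (mod 7); the common zeros in that column are the intersection.
  x = 0: f ≡ 0 at y ∈ {5}; g ≡ 0 at y ∈ {3}; common: ∅.
  x = 1: f ≡ 0 at y ∈ {2}; g ≡ 0 at y ∈ {2}; common: {2}.
  x = 2: f ≡ 0 at y ∈ {6}; g ≡ 0 at y ∈ {1}; common: ∅.
  x = 3: f ≡ 0 at y ∈ {3}; g ≡ 0 at y ∈ {0}; common: ∅.
  x = 4: f ≡ 0 at y ∈ {0}; g ≡ 0 at y ∈ {6}; common: ∅.
  x = 5: f ≡ 0 at y ∈ {4}; g ≡ 0 at y ∈ {5}; common: ∅.
  x = 6: f ≡ 0 at y ∈ {1}; g ≡ 0 at y ∈ {4}; common: ∅.
Collecting: common zeros = {(1, 2)}, so the count is 1.
Comparison with the Bézout bound: 1 ≤ 1 = deg(f)·deg(g), as expected for curves with no common component (the bound is attained).


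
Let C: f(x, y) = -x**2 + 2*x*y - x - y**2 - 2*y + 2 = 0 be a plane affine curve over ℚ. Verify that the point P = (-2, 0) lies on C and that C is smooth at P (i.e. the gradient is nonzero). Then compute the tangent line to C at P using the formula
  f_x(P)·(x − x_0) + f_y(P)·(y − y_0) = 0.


Tangent line at P: 3*x - 6*y + 6 = 0.

Step 1: f(-2, 0) = 0, so P lies on C.
Step 2: partial derivatives
  f_x(x, y) = -2*x + 2*y - 1, f_y(x, y) = 2*x - 2*y - 2.
  f_x(P) = 3, f_y(P) = -6 (gradient nonzero, so P is smooth).
Step 3: tangent line at P: 3·(x − -2) + -6·(y − 0) = 0.
Expanding: 3*x - 6*y + 6 = 0.


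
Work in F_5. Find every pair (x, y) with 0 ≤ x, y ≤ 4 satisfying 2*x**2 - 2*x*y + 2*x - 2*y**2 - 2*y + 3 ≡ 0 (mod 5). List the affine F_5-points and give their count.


Affine F_5-points: {(2, 0), (2, 2), (3, 3), (4, 2), (4, 3)}; count = 5.

For each of the 25 pairs (x, y) ∈ F_5², evaluate f(x, y) mod 5. Record the zeros.
  x = 0: [0↦3, 1↦4, 2↦1, 3↦4, 4↦3]  zeros at y ∈ ∅
  x = 1: [0↦2, 1↦1, 2↦1, 3↦2, 4↦4]  zeros at y ∈ ∅
  x = 2: [0↦0, 1↦2, 2↦0, 3↦4, 4↦4]  zeros at y ∈ {0, 2}
  x = 3: [0↦2, 1↦2, 2↦3, 3↦0, 4↦3]  zeros at y ∈ {3}
  x = 4: [0↦3, 1↦1, 2↦0, 3↦0, 4↦1]  zeros at y ∈ {2, 3}
Collecting zeros: affine points = {(2, 0), (2, 2), (3, 3), (4, 2), (4, 3)}.
Total count |C(F_5)_aff| = 5.


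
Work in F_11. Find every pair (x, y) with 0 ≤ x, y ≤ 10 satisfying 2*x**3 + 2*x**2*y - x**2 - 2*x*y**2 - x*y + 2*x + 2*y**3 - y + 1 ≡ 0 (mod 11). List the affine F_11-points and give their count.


Affine F_11-points: {(0, 10), (1, 10), (2, 8), (3, 6), (4, 0), (5, 6), (6, 3), (6, 4), (6, 10), (7, 2)}; count = 10.

For each of the 121 pairs (x, y) ∈ F_11², evaluate f(x, y) mod 11. Record the zeros.
  x = 0: [0↦1, 1↦2, 2↦4, 3↦8, 4↦4, 5↦4, 6↦9, 7↦9, 8↦5, 9↦9, 10↦0]  zeros at y ∈ {10}
  x = 1: [0↦4, 1↦4, 2↦1, 3↦7, 4↦1, 5↦6, 6↦1, 7↦9, 8↦9, 9↦2, 10↦0]  zeros at y ∈ {10}
  x = 2: [0↦6, 1↦9, 2↦5, 3↦6, 4↦2, 5↦5, 6↦5, 7↦3, 8↦0, 9↦8, 10↦6]  zeros at y ∈ {8}
  x = 3: [0↦8, 1↦7, 2↦6, 3↦6, 4↦8, 5↦2, 6↦0, 7↦3, 8↦1, 9↦6, 10↦8]  zeros at y ∈ {6}
  x = 4: [0↦0, 1↦10, 2↦5, 3↦8, 4↦9, 5↦9, 6↦9, 7↦10, 8↦2, 9↦8, 10↦7]  zeros at y ∈ {0}
  x = 5: [0↦5, 1↦8, 2↦3, 3↦2, 4↦6, 5↦5, 6↦0, 7↦3, 8↦4, 9↦4, 10↦4]  zeros at y ∈ {6}
  x = 6: [0↦2, 1↦2, 2↦1, 3↦0, 4↦0, 5↦2, 6↦7, 7↦5, 8↦8, 9↦6, 10↦0]  zeros at y ∈ {3, 4, 10}
  x = 7: [0↦3, 1↦4, 2↦0, 3↦3, 4↦3, 5↦1, 6↦9, 7↦6, 8↦4, 9↦4, 10↦7]  zeros at y ∈ {2}
  x = 8: [0↦9, 1↦4, 2↦1, 3↦1, 4↦5, 5↦3, 6↦7, 7↦7, 8↦4, 9↦10, 10↦4]  zeros at y ∈ ∅
  x = 9: [0↦10, 1↦3, 2↦5, 3↦6, 4↦7, 5↦9, 6↦2, 7↦9, 8↦9, 9↦3, 10↦3]  zeros at y ∈ ∅
  x = 10: [0↦7, 1↦2, 2↦2, 3↦8, 4↦10, 5↦9, 6↦6, 7↦2, 8↦9, 9↦6, 10↦5]  zeros at y ∈ ∅
Collecting zeros: affine points = {(0, 10), (1, 10), (2, 8), (3, 6), (4, 0), (5, 6), (6, 3), (6, 4), (6, 10), (7, 2)}.
Total count |C(F_11)_aff| = 10.


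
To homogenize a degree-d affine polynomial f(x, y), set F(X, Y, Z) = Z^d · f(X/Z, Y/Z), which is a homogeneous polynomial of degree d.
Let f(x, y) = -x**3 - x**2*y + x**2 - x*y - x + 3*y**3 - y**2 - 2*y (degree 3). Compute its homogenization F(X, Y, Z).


F(X, Y, Z) = -X**3 - X**2*Y + X**2*Z - X*Y*Z - X*Z**2 + 3*Y**3 - Y**2*Z - 2*Y*Z**2

deg(f) = 3.
Substitute x = X/Z, y = Y/Z into f, then multiply by Z^3.
  monomial -1·x^3·y^0 ↦ -1·X^3·Y^0·Z^0.
  monomial -1·x^2·y^1 ↦ -1·X^2·Y^1·Z^0.
  monomial 1·x^2·y^0 ↦ 1·X^2·Y^0·Z^1.
  monomial -1·x^1·y^1 ↦ -1·X^1·Y^1·Z^1.
  monomial -1·x^1·y^0 ↦ -1·X^1·Y^0·Z^2.
  monomial 3·x^0·y^3 ↦ 3·X^0·Y^3·Z^0.
  monomial -1·x^0·y^2 ↦ -1·X^0·Y^2·Z^1.
  monomial -2·x^0·y^1 ↦ -2·X^0·Y^1·Z^2.
Collecting: F(X, Y, Z) = -X**3 - X**2*Y + X**2*Z - X*Y*Z - X*Z**2 + 3*Y**3 - Y**2*Z - 2*Y*Z**2.


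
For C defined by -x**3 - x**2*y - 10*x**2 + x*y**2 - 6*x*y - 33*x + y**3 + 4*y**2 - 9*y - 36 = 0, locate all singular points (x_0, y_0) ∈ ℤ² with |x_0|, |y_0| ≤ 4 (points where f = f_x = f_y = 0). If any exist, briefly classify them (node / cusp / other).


Singular points: {(-3, 0)}; classification: node.

Compute partial derivatives:
  f_x = -3*x**2 - 2*x*y - 20*x + y**2 - 6*y - 33.
  f_y = -x**2 + 2*x*y - 6*x + 3*y**2 + 8*y - 9.
Scan x_0 ∈ {−4, ..., 4}. For each x_0, f_y(x_0, y) is a polynomial in y; find its integer roots y ∈ {−4, ..., 4}, then test f_x and f at those candidates.
  x = -4: f_y(-4, y) = 3*y**2 - 1; no integer root y with |y| ≤ 4.
  x = -3: f_y(-3, y) = 3*y**2 + 2*y; vanishes at y ∈ {0}. (-3, 0): f_x = 0, f = 0 — SINGULAR.
  x = -2: f_y(-2, y) = 3*y**2 + 4*y - 1; no integer root y with |y| ≤ 4.
  x = -1: f_y(-1, y) = 3*y**2 + 6*y - 4; no integer root y with |y| ≤ 4.
  x = 0: f_y(0, y) = 3*y**2 + 8*y - 9; no integer root y with |y| ≤ 4.
  x = 1: f_y(1, y) = 3*y**2 + 10*y - 16; no integer root y with |y| ≤ 4.
  x = 2: f_y(2, y) = 3*y**2 + 12*y - 25; no integer root y with |y| ≤ 4.
  x = 3: f_y(3, y) = 3*y**2 + 14*y - 36; no integer root y with |y| ≤ 4.
  x = 4: f_y(4, y) = 3*y**2 + 16*y - 49; no integer root y with |y| ≤ 4.
Only singular point on the grid: (-3, 0).
Classify: substitute x = -3 + u, y = 0 + v and expand: f = -u**3 - u**2*v - u**2 + u*v**2 + v**3 + v**2.
No constant or linear terms (consistent with a singular point). Quadratic part: -u**2 + v**2. Cubic part: -u**3 - u**2*v + u*v**2 + v**3.
The quadratic part v**2 - u**2 = (v − u)(v + u) splits into two distinct linear factors, so there are two distinct tangent lines y − 0 = ±(x − -3) — this is a node (ordinary double point).
Classification: node.


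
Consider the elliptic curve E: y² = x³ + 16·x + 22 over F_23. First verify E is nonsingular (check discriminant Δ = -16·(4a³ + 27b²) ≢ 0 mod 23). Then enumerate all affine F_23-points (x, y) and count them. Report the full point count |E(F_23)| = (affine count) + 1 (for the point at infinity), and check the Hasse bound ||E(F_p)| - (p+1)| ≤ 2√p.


Affine points = {(1, 4), (1, 19), (2, 4), (2, 19), (4, 9), (4, 14), (6, 9), (6, 14), (8, 8), (8, 15), (10, 3), (10, 20), (13, 9), (13, 14), (14, 0), (15, 7), (15, 16), (16, 2), (16, 21), (17, 3), (17, 20), (18, 1), (18, 22), (19, 3), (19, 20), (20, 4), (20, 19)}; affine count = 27; |E(F_23)| = 28.

Discriminant check: Δ ∝ 4a³ + 27b² = 4·16³ + 27·22² = 4·4096 + 27·484 ≡ 12 (mod 23). Nonzero ⇒ E is nonsingular.
For each x ∈ F_23, compute rhs = x³ + 16·x + 22 mod 23, then count y ∈ F_23 with y² ≡ rhs.
  x = 0: rhs = 22, matching y values: none (0 points).
  x = 1: rhs = 16, matching y values: 4, 19 (2 points).
  x = 2: rhs = 16, matching y values: 4, 19 (2 points).
  x = 3: rhs = 5, matching y values: none (0 points).
  x = 4: rhs = 12, matching y values: 9, 14 (2 points).
  x = 5: rhs = 20, matching y values: none (0 points).
  x = 6: rhs = 12, matching y values: 9, 14 (2 points).
  x = 7: rhs = 17, matching y values: none (0 points).
  x = 8: rhs = 18, matching y values: 8, 15 (2 points).
  x = 9: rhs = 21, matching y values: none (0 points).
  x = 10: rhs = 9, matching y values: 3, 20 (2 points).
  x = 11: rhs = 11, matching y values: none (0 points).
  x = 12: rhs = 10, matching y values: none (0 points).
  x = 13: rhs = 12, matching y values: 9, 14 (2 points).
  x = 14: rhs = 0, matching y values: 0 (1 points).
  x = 15: rhs = 3, matching y values: 7, 16 (2 points).
  x = 16: rhs = 4, matching y values: 2, 21 (2 points).
  x = 17: rhs = 9, matching y values: 3, 20 (2 points).
  x = 18: rhs = 1, matching y values: 1, 22 (2 points).
  x = 19: rhs = 9, matching y values: 3, 20 (2 points).
  x = 20: rhs = 16, matching y values: 4, 19 (2 points).
  x = 21: rhs = 5, matching y values: none (0 points).
  x = 22: rhs = 5, matching y values: none (0 points).
Total affine count: 27.
Full point count |E(F_23)| = 27 + 1 = 28.
Hasse bound: |28 − (23+1)| = |4| = 4 ≤ 2√23 ≈ 9.5917 ✓.


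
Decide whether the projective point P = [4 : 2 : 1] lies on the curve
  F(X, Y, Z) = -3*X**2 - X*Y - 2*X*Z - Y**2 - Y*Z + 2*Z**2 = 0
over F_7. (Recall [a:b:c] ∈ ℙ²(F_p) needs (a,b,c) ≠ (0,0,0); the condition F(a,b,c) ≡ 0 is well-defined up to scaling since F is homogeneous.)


F(4,2,1) ≡ 2 (mod 7); P is NOT on the curve.

Evaluate F(4, 2, 1) term-by-term (mod 7).
  -3*X**2 ↦ -3·16·1·1 = -48
  -X*Y ↦ -1·4·2·1 = -8
  -2*X*Z ↦ -2·4·1·1 = -8
  -Y**2 ↦ -1·1·4·1 = -4
  -Y*Z ↦ -1·1·2·1 = -2
  2*Z**2 ↦ 2·1·1·1 = 2
Sum: F(4, 2, 1) = (-48) + (-8) + (-8) + (-4) + (-2) + (2) = -68.
Reducing mod 7: -68 ≡ 2 (mod 7).
Since F(a, b, c) ≡ 2 ≠ 0 (mod 7), P does NOT lie on the curve.


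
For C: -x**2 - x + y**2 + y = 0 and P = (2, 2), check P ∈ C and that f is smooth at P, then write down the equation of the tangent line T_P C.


Tangent line at P: -5*x + 5*y = 0.

Step 1: f(2, 2) = 0, so P lies on C.
Step 2: partial derivatives
  f_x(x, y) = -2*x - 1, f_y(x, y) = 2*y + 1.
  f_x(P) = -5, f_y(P) = 5 (gradient nonzero, so P is smooth).
Step 3: tangent line at P: -5·(x − 2) + 5·(y − 2) = 0.
Expanding: -5*x + 5*y = 0.


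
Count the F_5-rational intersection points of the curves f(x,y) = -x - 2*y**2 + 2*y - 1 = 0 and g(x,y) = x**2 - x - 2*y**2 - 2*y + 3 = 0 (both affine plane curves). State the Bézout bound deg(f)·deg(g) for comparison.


Common zeros: {(4, 0)}; count = 1; Bézout bound = 4.

deg(f) = 2, deg(g) = 2, so Bézout bound = 4.
Scan x ∈ F_5. For each x, list the y ∈ F_5 with f(x, y) ≡ 0 and those with g(x, y) ≡ 0 (mod 5); the common zeros in that column are the intersection.
  x = 0: f ≡ 0 at y ∈ {2, 4}; g ≡ 0 at y ∈ ∅; common: ∅.
  x = 1: f ≡ 0 at y ∈ ∅; g ≡ 0 at y ∈ ∅; common: ∅.
  x = 2: f ≡ 0 at y ∈ {3}; g ≡ 0 at y ∈ {0, 4}; common: ∅.
  x = 3: f ≡ 0 at y ∈ ∅; g ≡ 0 at y ∈ {1, 3}; common: ∅.
  x = 4: f ≡ 0 at y ∈ {0, 1}; g ≡ 0 at y ∈ {0, 4}; common: {0}.
Collecting: common zeros = {(4, 0)}, so the count is 1.
Comparison with the Bézout bound: 1 ≤ 4 = deg(f)·deg(g), as expected for curves with no common component (the affine F_5-count falls short of the bound because intersections may lie at infinity, over extension fields, or carry multiplicity).


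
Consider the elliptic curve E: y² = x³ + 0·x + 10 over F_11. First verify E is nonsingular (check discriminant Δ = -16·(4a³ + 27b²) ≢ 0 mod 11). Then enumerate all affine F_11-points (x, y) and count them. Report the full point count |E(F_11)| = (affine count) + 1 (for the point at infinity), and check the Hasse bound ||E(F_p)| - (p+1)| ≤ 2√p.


Affine points = {(1, 0), (3, 2), (3, 9), (5, 5), (5, 6), (7, 1), (7, 10), (8, 4), (8, 7), (10, 3), (10, 8)}; affine count = 11; |E(F_11)| = 12.

Discriminant check: Δ ∝ 4a³ + 27b² = 4·0³ + 27·10² = 4·0 + 27·100 ≡ 5 (mod 11). Nonzero ⇒ E is nonsingular.
For each x ∈ F_11, compute rhs = x³ + 0·x + 10 mod 11, then count y ∈ F_11 with y² ≡ rhs.
  x = 0: rhs = 10, matching y values: none (0 points).
  x = 1: rhs = 0, matching y values: 0 (1 points).
  x = 2: rhs = 7, matching y values: none (0 points).
  x = 3: rhs = 4, matching y values: 2, 9 (2 points).
  x = 4: rhs = 8, matching y values: none (0 points).
  x = 5: rhs = 3, matching y values: 5, 6 (2 points).
  x = 6: rhs = 6, matching y values: none (0 points).
  x = 7: rhs = 1, matching y values: 1, 10 (2 points).
  x = 8: rhs = 5, matching y values: 4, 7 (2 points).
  x = 9: rhs = 2, matching y values: none (0 points).
  x = 10: rhs = 9, matching y values: 3, 8 (2 points).
Total affine count: 11.
Full point count |E(F_11)| = 11 + 1 = 12.
Hasse bound: |12 − (11+1)| = |0| = 0 ≤ 2√11 ≈ 6.6332 ✓.


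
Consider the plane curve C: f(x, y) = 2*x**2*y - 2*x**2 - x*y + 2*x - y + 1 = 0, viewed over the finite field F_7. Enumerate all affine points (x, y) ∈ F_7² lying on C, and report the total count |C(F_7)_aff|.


Affine F_7-points: {(0, 1), (2, 2), (4, 5), (5, 2), (6, 5)}; count = 5.

For each of the 49 pairs (x, y) ∈ F_7², evaluate f(x, y) mod 7. Record the zeros.
  x = 0: [0↦1, 1↦0, 2↦6, 3↦5, 4↦4, 5↦3, 6↦2]  zeros at y ∈ {1}
  x = 1: [0↦1, 1↦1, 2↦1, 3↦1, 4↦1, 5↦1, 6↦1]  zeros at y ∈ ∅
  x = 2: [0↦4, 1↦2, 2↦0, 3↦5, 4↦3, 5↦1, 6↦6]  zeros at y ∈ {2}
  x = 3: [0↦3, 1↦3, 2↦3, 3↦3, 4↦3, 5↦3, 6↦3]  zeros at y ∈ ∅
  x = 4: [0↦5, 1↦4, 2↦3, 3↦2, 4↦1, 5↦0, 6↦6]  zeros at y ∈ {5}
  x = 5: [0↦3, 1↦5, 2↦0, 3↦2, 4↦4, 5↦6, 6↦1]  zeros at y ∈ {2}
  x = 6: [0↦4, 1↦6, 2↦1, 3↦3, 4↦5, 5↦0, 6↦2]  zeros at y ∈ {5}
Collecting zeros: affine points = {(0, 1), (2, 2), (4, 5), (5, 2), (6, 5)}.
Total count |C(F_7)_aff| = 5.


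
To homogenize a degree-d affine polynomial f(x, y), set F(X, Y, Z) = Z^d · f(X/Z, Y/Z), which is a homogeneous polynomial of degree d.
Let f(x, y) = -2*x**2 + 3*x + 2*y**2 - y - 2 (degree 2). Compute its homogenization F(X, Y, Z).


F(X, Y, Z) = -2*X**2 + 3*X*Z + 2*Y**2 - Y*Z - 2*Z**2

deg(f) = 2.
Substitute x = X/Z, y = Y/Z into f, then multiply by Z^2.
  monomial -2·x^2·y^0 ↦ -2·X^2·Y^0·Z^0.
  monomial 3·x^1·y^0 ↦ 3·X^1·Y^0·Z^1.
  monomial 2·x^0·y^2 ↦ 2·X^0·Y^2·Z^0.
  monomial -1·x^0·y^1 ↦ -1·X^0·Y^1·Z^1.
  monomial -2·x^0·y^0 ↦ -2·X^0·Y^0·Z^2.
Collecting: F(X, Y, Z) = -2*X**2 + 3*X*Z + 2*Y**2 - Y*Z - 2*Z**2.


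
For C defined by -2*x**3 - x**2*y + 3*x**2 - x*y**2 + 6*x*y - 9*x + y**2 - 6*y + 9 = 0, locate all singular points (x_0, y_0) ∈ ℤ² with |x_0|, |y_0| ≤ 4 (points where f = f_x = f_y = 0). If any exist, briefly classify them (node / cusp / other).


Singular points: {(0, 3)}; classification: cusp.

Compute partial derivatives:
  f_x = -6*x**2 - 2*x*y + 6*x - y**2 + 6*y - 9.
  f_y = -x**2 - 2*x*y + 6*x + 2*y - 6.
Scan x_0 ∈ {−4, ..., 4}. For each x_0, f_y(x_0, y) is a polynomial in y; find its integer roots y ∈ {−4, ..., 4}, then test f_x and f at those candidates.
  x = -4: f_y(-4, y) = 10*y - 46; no integer root y with |y| ≤ 4.
  x = -3: f_y(-3, y) = 8*y - 33; no integer root y with |y| ≤ 4.
  x = -2: f_y(-2, y) = 6*y - 22; no integer root y with |y| ≤ 4.
  x = -1: f_y(-1, y) = 4*y - 13; no integer root y with |y| ≤ 4.
  x = 0: f_y(0, y) = 2*y - 6; vanishes at y ∈ {3}. (0, 3): f_x = 0, f = 0 — SINGULAR.
  x = 1: f_y(1, y) = -1; no integer root y with |y| ≤ 4.
  x = 2: f_y(2, y) = 2 - 2*y; vanishes at y ∈ {1}. (2, 1): f_x = -20 ≠ 0.
  x = 3: f_y(3, y) = 3 - 4*y; no integer root y with |y| ≤ 4.
  x = 4: f_y(4, y) = 2 - 6*y; no integer root y with |y| ≤ 4.
Only singular point on the grid: (0, 3).
Classify: substitute x = 0 + u, y = 3 + v and expand: f = -2*u**3 - u**2*v - u*v**2 + v**2.
No constant or linear terms (consistent with a singular point). Quadratic part: v**2. Cubic part: -2*u**3 - u**2*v - u*v**2.
The quadratic part v**2 is a perfect square, so there is a single (double) tangent line v = 0, i.e. y = 3. Restricting the cubic part to that line (v = 0) leaves -2*u**3 ≠ 0, so f is not divisible by v and the branch is v² ≈ 2*u**3 to lowest order — this is a cusp.
Classification: cusp.


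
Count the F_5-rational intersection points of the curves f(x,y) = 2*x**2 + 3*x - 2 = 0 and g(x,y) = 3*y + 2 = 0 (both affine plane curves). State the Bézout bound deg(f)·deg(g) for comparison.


Common zeros: {(3, 1)}; count = 1; Bézout bound = 2.

deg(f) = 2, deg(g) = 1, so Bézout bound = 2.
Scan x ∈ F_5. For each x, list the y ∈ F_5 with f(x, y) ≡ 0 and those with g(x, y) ≡ 0 (mod 5); the common zeros in that column are the intersection.
  x = 0: f ≡ 0 at y ∈ ∅; g ≡ 0 at y ∈ {1}; common: ∅.
  x = 1: f ≡ 0 at y ∈ ∅; g ≡ 0 at y ∈ {1}; common: ∅.
  x = 2: f ≡ 0 at y ∈ ∅; g ≡ 0 at y ∈ {1}; common: ∅.
  x = 3: f ≡ 0 at y ∈ {0, 1, 2, 3, 4}; g ≡ 0 at y ∈ {1}; common: {1}.
  x = 4: f ≡ 0 at y ∈ ∅; g ≡ 0 at y ∈ {1}; common: ∅.
Collecting: common zeros = {(3, 1)}, so the count is 1.
Comparison with the Bézout bound: 1 ≤ 2 = deg(f)·deg(g), as expected for curves with no common component (the affine F_5-count falls short of the bound because intersections may lie at infinity, over extension fields, or carry multiplicity).


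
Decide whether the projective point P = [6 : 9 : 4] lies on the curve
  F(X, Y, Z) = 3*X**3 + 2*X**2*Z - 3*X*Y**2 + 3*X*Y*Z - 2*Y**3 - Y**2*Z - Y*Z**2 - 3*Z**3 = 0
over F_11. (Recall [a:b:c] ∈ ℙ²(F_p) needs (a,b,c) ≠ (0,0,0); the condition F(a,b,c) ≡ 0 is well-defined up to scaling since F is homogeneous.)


F(6,9,4) ≡ 10 (mod 11); P is NOT on the curve.

Evaluate F(6, 9, 4) term-by-term (mod 11).
  3*X**3 ↦ 3·216·1·1 = 648
  2*X**2*Z ↦ 2·36·1·4 = 288
  -3*X*Y**2 ↦ -3·6·81·1 = -1458
  3*X*Y*Z ↦ 3·6·9·4 = 648
  -2*Y**3 ↦ -2·1·729·1 = -1458
  -Y**2*Z ↦ -1·1·81·4 = -324
  -Y*Z**2 ↦ -1·1·9·16 = -144
  -3*Z**3 ↦ -3·1·1·64 = -192
Sum: F(6, 9, 4) = (648) + (288) + (-1458) + (648) + (-1458) + (-324) + (-144) + (-192) = -1992.
Reducing mod 11: -1992 ≡ 10 (mod 11).
Since F(a, b, c) ≡ 10 ≠ 0 (mod 11), P does NOT lie on the curve.


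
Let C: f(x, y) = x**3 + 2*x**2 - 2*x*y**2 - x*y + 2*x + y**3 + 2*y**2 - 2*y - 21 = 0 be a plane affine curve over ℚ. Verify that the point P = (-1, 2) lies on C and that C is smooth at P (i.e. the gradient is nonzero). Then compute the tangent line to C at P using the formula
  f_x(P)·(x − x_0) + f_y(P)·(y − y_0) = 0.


Tangent line at P: -9*x + 27*y - 63 = 0.

Step 1: f(-1, 2) = 0, so P lies on C.
Step 2: partial derivatives
  f_x(x, y) = 3*x**2 + 4*x - 2*y**2 - y + 2, f_y(x, y) = -4*x*y - x + 3*y**2 + 4*y - 2.
  f_x(P) = -9, f_y(P) = 27 (gradient nonzero, so P is smooth).
Step 3: tangent line at P: -9·(x − -1) + 27·(y − 2) = 0.
Expanding: -9*x + 27*y - 63 = 0.


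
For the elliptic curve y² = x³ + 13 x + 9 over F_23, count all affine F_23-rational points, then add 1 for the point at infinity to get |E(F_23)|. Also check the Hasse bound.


Affine points = {(0, 3), (0, 20), (1, 0), (3, 11), (3, 12), (6, 2), (6, 21), (7, 11), (7, 12), (8, 2), (8, 21), (9, 2), (9, 21), (10, 9), (10, 14), (13, 11), (13, 12), (16, 9), (16, 14), (18, 7), (18, 16), (19, 10), (19, 13), (20, 9), (20, 14), (22, 8), (22, 15)}; affine count = 27; |E(F_23)| = 28.

Discriminant check: Δ ∝ 4a³ + 27b² = 4·13³ + 27·9² = 4·2197 + 27·81 ≡ 4 (mod 23). Nonzero ⇒ E is nonsingular.
For each x ∈ F_23, compute rhs = x³ + 13·x + 9 mod 23, then count y ∈ F_23 with y² ≡ rhs.
  x = 0: rhs = 9, matching y values: 3, 20 (2 points).
  x = 1: rhs = 0, matching y values: 0 (1 points).
  x = 2: rhs = 20, matching y values: none (0 points).
  x = 3: rhs = 6, matching y values: 11, 12 (2 points).
  x = 4: rhs = 10, matching y values: none (0 points).
  x = 5: rhs = 15, matching y values: none (0 points).
  x = 6: rhs = 4, matching y values: 2, 21 (2 points).
  x = 7: rhs = 6, matching y values: 11, 12 (2 points).
  x = 8: rhs = 4, matching y values: 2, 21 (2 points).
  x = 9: rhs = 4, matching y values: 2, 21 (2 points).
  x = 10: rhs = 12, matching y values: 9, 14 (2 points).
  x = 11: rhs = 11, matching y values: none (0 points).
  x = 12: rhs = 7, matching y values: none (0 points).
  x = 13: rhs = 6, matching y values: 11, 12 (2 points).
  x = 14: rhs = 14, matching y values: none (0 points).
  x = 15: rhs = 14, matching y values: none (0 points).
  x = 16: rhs = 12, matching y values: 9, 14 (2 points).
  x = 17: rhs = 14, matching y values: none (0 points).
  x = 18: rhs = 3, matching y values: 7, 16 (2 points).
  x = 19: rhs = 8, matching y values: 10, 13 (2 points).
  x = 20: rhs = 12, matching y values: 9, 14 (2 points).
  x = 21: rhs = 21, matching y values: none (0 points).
  x = 22: rhs = 18, matching y values: 8, 15 (2 points).
Total affine count: 27.
Full point count |E(F_23)| = 27 + 1 = 28.
Hasse bound: |28 − (23+1)| = |4| = 4 ≤ 2√23 ≈ 9.5917 ✓.


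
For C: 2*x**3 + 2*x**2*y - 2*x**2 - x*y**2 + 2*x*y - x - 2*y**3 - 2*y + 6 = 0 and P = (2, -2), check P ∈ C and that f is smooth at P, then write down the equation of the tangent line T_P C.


Tangent line at P: -9*x - 6*y + 6 = 0.

Step 1: f(2, -2) = 0, so P lies on C.
Step 2: partial derivatives
  f_x(x, y) = 6*x**2 + 4*x*y - 4*x - y**2 + 2*y - 1, f_y(x, y) = 2*x**2 - 2*x*y + 2*x - 6*y**2 - 2.
  f_x(P) = -9, f_y(P) = -6 (gradient nonzero, so P is smooth).
Step 3: tangent line at P: -9·(x − 2) + -6·(y − -2) = 0.
Expanding: -9*x - 6*y + 6 = 0.


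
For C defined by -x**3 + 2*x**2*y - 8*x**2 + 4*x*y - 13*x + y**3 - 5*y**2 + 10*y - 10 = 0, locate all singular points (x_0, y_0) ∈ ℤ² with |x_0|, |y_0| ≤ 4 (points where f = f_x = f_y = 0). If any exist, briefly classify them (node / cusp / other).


Singular points: {(-1, 2)}; classification: node.

Compute partial derivatives:
  f_x = -3*x**2 + 4*x*y - 16*x + 4*y - 13.
  f_y = 2*x**2 + 4*x + 3*y**2 - 10*y + 10.
Scan x_0 ∈ {−4, ..., 4}. For each x_0, f_y(x_0, y) is a polynomial in y; find its integer roots y ∈ {−4, ..., 4}, then test f_x and f at those candidates.
  x = -4: f_y(-4, y) = 3*y**2 - 10*y + 26; no integer root y with |y| ≤ 4.
  x = -3: f_y(-3, y) = 3*y**2 - 10*y + 16; no integer root y with |y| ≤ 4.
  x = -2: f_y(-2, y) = 3*y**2 - 10*y + 10; no integer root y with |y| ≤ 4.
  x = -1: f_y(-1, y) = 3*y**2 - 10*y + 8; vanishes at y ∈ {2}. (-1, 2): f_x = 0, f = 0 — SINGULAR.
  x = 0: f_y(0, y) = 3*y**2 - 10*y + 10; no integer root y with |y| ≤ 4.
  x = 1: f_y(1, y) = 3*y**2 - 10*y + 16; no integer root y with |y| ≤ 4.
  x = 2: f_y(2, y) = 3*y**2 - 10*y + 26; no integer root y with |y| ≤ 4.
  x = 3: f_y(3, y) = 3*y**2 - 10*y + 40; no integer root y with |y| ≤ 4.
  x = 4: f_y(4, y) = 3*y**2 - 10*y + 58; no integer root y with |y| ≤ 4.
Only singular point on the grid: (-1, 2).
Classify: substitute x = -1 + u, y = 2 + v and expand: f = -u**3 + 2*u**2*v - u**2 + v**3 + v**2.
No constant or linear terms (consistent with a singular point). Quadratic part: -u**2 + v**2. Cubic part: -u**3 + 2*u**2*v + v**3.
The quadratic part v**2 - u**2 = (v − u)(v + u) splits into two distinct linear factors, so there are two distinct tangent lines y − 2 = ±(x − -1) — this is a node (ordinary double point).
Classification: node.


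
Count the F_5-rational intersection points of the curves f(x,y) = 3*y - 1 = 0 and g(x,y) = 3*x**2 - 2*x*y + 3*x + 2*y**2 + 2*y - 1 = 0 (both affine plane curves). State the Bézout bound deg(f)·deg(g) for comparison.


Common zeros: {(3, 2), (4, 2)}; count = 2; Bézout bound = 2.

deg(f) = 1, deg(g) = 2, so Bézout bound = 2.
Scan x ∈ F_5. For each x, list the y ∈ F_5 with f(x, y) ≡ 0 and those with g(x, y) ≡ 0 (mod 5); the common zeros in that column are the intersection.
  x = 0: f ≡ 0 at y ∈ {2}; g ≡ 0 at y ∈ ∅; common: ∅.
  x = 1: f ≡ 0 at y ∈ {2}; g ≡ 0 at y ∈ {0}; common: ∅.
  x = 2: f ≡ 0 at y ∈ {2}; g ≡ 0 at y ∈ ∅; common: ∅.
  x = 3: f ≡ 0 at y ∈ {2}; g ≡ 0 at y ∈ {0, 2}; common: {2}.
  x = 4: f ≡ 0 at y ∈ {2}; g ≡ 0 at y ∈ {1, 2}; common: {2}.
Collecting: common zeros = {(3, 2), (4, 2)}, so the count is 2.
Comparison with the Bézout bound: 2 ≤ 2 = deg(f)·deg(g), as expected for curves with no common component (the bound is attained).


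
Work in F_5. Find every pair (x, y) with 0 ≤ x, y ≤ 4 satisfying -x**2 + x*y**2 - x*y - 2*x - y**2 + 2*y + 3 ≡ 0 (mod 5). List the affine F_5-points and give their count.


Affine F_5-points: {(0, 3), (0, 4), (1, 0), (2, 0), (4, 1), (4, 3)}; count = 6.

For each of the 25 pairs (x, y) ∈ F_5², evaluate f(x, y) mod 5. Record the zeros.
  x = 0: [0↦3, 1↦4, 2↦3, 3↦0, 4↦0]  zeros at y ∈ {3, 4}
  x = 1: [0↦0, 1↦1, 2↦2, 3↦3, 4↦4]  zeros at y ∈ {0}
  x = 2: [0↦0, 1↦1, 2↦4, 3↦4, 4↦1]  zeros at y ∈ {0}
  x = 3: [0↦3, 1↦4, 2↦4, 3↦3, 4↦1]  zeros at y ∈ ∅
  x = 4: [0↦4, 1↦0, 2↦2, 3↦0, 4↦4]  zeros at y ∈ {1, 3}
Collecting zeros: affine points = {(0, 3), (0, 4), (1, 0), (2, 0), (4, 1), (4, 3)}.
Total count |C(F_5)_aff| = 6.


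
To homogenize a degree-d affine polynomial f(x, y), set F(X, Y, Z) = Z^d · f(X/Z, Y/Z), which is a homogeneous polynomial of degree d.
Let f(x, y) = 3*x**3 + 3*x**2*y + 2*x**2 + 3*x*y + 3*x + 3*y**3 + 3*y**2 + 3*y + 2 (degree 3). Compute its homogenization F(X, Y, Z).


F(X, Y, Z) = 3*X**3 + 3*X**2*Y + 2*X**2*Z + 3*X*Y*Z + 3*X*Z**2 + 3*Y**3 + 3*Y**2*Z + 3*Y*Z**2 + 2*Z**3

deg(f) = 3.
Substitute x = X/Z, y = Y/Z into f, then multiply by Z^3.
  monomial 3·x^3·y^0 ↦ 3·X^3·Y^0·Z^0.
  monomial 3·x^2·y^1 ↦ 3·X^2·Y^1·Z^0.
  monomial 2·x^2·y^0 ↦ 2·X^2·Y^0·Z^1.
  monomial 3·x^1·y^1 ↦ 3·X^1·Y^1·Z^1.
  monomial 3·x^1·y^0 ↦ 3·X^1·Y^0·Z^2.
  monomial 3·x^0·y^3 ↦ 3·X^0·Y^3·Z^0.
  monomial 3·x^0·y^2 ↦ 3·X^0·Y^2·Z^1.
  monomial 3·x^0·y^1 ↦ 3·X^0·Y^1·Z^2.
  monomial 2·x^0·y^0 ↦ 2·X^0·Y^0·Z^3.
Collecting: F(X, Y, Z) = 3*X**3 + 3*X**2*Y + 2*X**2*Z + 3*X*Y*Z + 3*X*Z**2 + 3*Y**3 + 3*Y**2*Z + 3*Y*Z**2 + 2*Z**3.


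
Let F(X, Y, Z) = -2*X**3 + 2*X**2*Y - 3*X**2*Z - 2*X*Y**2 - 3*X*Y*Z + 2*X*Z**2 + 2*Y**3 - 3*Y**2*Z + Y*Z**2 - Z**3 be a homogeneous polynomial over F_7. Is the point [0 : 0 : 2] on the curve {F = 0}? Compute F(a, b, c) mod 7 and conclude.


F(0,0,2) ≡ 6 (mod 7); P is NOT on the curve.

Evaluate F(0, 0, 2) term-by-term (mod 7).
  -2*X**3 ↦ -2·0·1·1 = 0
  2*X**2*Y ↦ 2·0·0·1 = 0
  -3*X**2*Z ↦ -3·0·1·2 = 0
  -2*X*Y**2 ↦ -2·0·0·1 = 0
  -3*X*Y*Z ↦ -3·0·0·2 = 0
  2*X*Z**2 ↦ 2·0·1·4 = 0
  2*Y**3 ↦ 2·1·0·1 = 0
  -3*Y**2*Z ↦ -3·1·0·2 = 0
  Y*Z**2 ↦ 1·1·0·4 = 0
  -Z**3 ↦ -1·1·1·8 = -8
Sum: F(0, 0, 2) = (0) + (0) + (0) + (0) + (0) + (0) + (0) + (0) + (0) + (-8) = -8.
Reducing mod 7: -8 ≡ 6 (mod 7).
Since F(a, b, c) ≡ 6 ≠ 0 (mod 7), P does NOT lie on the curve.


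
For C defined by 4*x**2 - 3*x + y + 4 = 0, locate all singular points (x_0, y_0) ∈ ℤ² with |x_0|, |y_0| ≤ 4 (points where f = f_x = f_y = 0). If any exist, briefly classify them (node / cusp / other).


No singular points in the scanned grid; C is smooth there.

Compute partial derivatives:
  f_x = 8*x - 3.
  f_y = 1.
f_y = 1 is a nonzero constant, so f_y never vanishes: no point (x, y) can satisfy f = f_x = f_y = 0. In particular no (x, y) ∈ {−4, ..., 4}² is singular; the curve is smooth.


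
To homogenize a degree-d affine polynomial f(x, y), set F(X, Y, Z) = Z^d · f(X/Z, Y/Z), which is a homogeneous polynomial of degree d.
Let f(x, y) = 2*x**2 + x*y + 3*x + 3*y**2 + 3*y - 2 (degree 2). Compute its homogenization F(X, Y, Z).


F(X, Y, Z) = 2*X**2 + X*Y + 3*X*Z + 3*Y**2 + 3*Y*Z - 2*Z**2

deg(f) = 2.
Substitute x = X/Z, y = Y/Z into f, then multiply by Z^2.
  monomial 2·x^2·y^0 ↦ 2·X^2·Y^0·Z^0.
  monomial 1·x^1·y^1 ↦ 1·X^1·Y^1·Z^0.
  monomial 3·x^1·y^0 ↦ 3·X^1·Y^0·Z^1.
  monomial 3·x^0·y^2 ↦ 3·X^0·Y^2·Z^0.
  monomial 3·x^0·y^1 ↦ 3·X^0·Y^1·Z^1.
  monomial -2·x^0·y^0 ↦ -2·X^0·Y^0·Z^2.
Collecting: F(X, Y, Z) = 2*X**2 + X*Y + 3*X*Z + 3*Y**2 + 3*Y*Z - 2*Z**2.


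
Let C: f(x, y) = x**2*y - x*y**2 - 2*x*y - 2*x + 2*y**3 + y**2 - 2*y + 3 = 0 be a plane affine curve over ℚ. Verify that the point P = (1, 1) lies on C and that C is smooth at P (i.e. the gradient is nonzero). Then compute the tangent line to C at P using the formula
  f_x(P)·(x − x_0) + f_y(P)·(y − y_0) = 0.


Tangent line at P: -3*x + 3*y = 0.

Step 1: f(1, 1) = 0, so P lies on C.
Step 2: partial derivatives
  f_x(x, y) = 2*x*y - y**2 - 2*y - 2, f_y(x, y) = x**2 - 2*x*y - 2*x + 6*y**2 + 2*y - 2.
  f_x(P) = -3, f_y(P) = 3 (gradient nonzero, so P is smooth).
Step 3: tangent line at P: -3·(x − 1) + 3·(y − 1) = 0.
Expanding: -3*x + 3*y = 0.


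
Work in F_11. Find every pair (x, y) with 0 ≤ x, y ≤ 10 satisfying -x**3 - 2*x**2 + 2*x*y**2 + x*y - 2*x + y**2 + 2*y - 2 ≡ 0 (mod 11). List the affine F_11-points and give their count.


Affine F_11-points: {(0, 4), (0, 5), (1, 2), (1, 8), (2, 0), (2, 8), (5, 0), (6, 8), (6, 10), (7, 7), (7, 10)}; count = 11.

For each of the 121 pairs (x, y) ∈ F_11², evaluate f(x, y) mod 11. Record the zeros.
  x = 0: [0↦9, 1↦1, 2↦6, 3↦2, 4↦0, 5↦0, 6↦2, 7↦6, 8↦1, 9↦9, 10↦8]  zeros at y ∈ {4, 5}
  x = 1: [0↦4, 1↦10, 2↦0, 3↦7, 4↦9, 5↦6, 6↦9, 7↦7, 8↦0, 9↦10, 10↦4]  zeros at y ∈ {2, 8}
  x = 2: [0↦0, 1↦9, 2↦6, 3↦2, 4↦8, 5↦2, 6↦6, 7↦9, 8↦0, 9↦1, 10↦1]  zeros at y ∈ {0, 8}
  x = 3: [0↦2, 1↦3, 2↦7, 3↦3, 4↦2, 5↦4, 6↦9, 7↦6, 8↦6, 9↦9, 10↦4]  zeros at y ∈ ∅
  x = 4: [0↦4, 1↦8, 2↦8, 3↦4, 4↦7, 5↦6, 6↦1, 7↦3, 8↦1, 9↦6, 10↦7]  zeros at y ∈ ∅
  x = 5: [0↦0, 1↦7, 2↦3, 3↦10, 4↦6, 5↦2, 6↦9, 7↦5, 8↦1, 9↦8, 10↦4]  zeros at y ∈ {0}
  x = 6: [0↦6, 1↦5, 2↦8, 3↦4, 4↦4, 5↦8, 6↦5, 7↦6, 8↦0, 9↦9, 10↦0]  zeros at y ∈ {8, 10}
  x = 7: [0↦5, 1↦7, 2↦6, 3↦2, 4↦6, 5↦7, 6↦5, 7↦0, 8↦3, 9↦3, 10↦0]  zeros at y ∈ {7, 10}
  x = 8: [0↦2, 1↦7, 2↦2, 3↦9, 4↦6, 5↦4, 6↦3, 7↦3, 8↦4, 9↦6, 10↦9]  zeros at y ∈ ∅
  x = 9: [0↦2, 1↦10, 2↦1, 3↦8, 4↦9, 5↦4, 6↦4, 7↦9, 8↦8, 9↦1, 10↦10]  zeros at y ∈ ∅
  x = 10: [0↦10, 1↦10, 2↦8, 3↦4, 4↦9, 5↦1, 6↦2, 7↦1, 8↦9, 9↦4, 10↦8]  zeros at y ∈ ∅
Collecting zeros: affine points = {(0, 4), (0, 5), (1, 2), (1, 8), (2, 0), (2, 8), (5, 0), (6, 8), (6, 10), (7, 7), (7, 10)}.
Total count |C(F_11)_aff| = 11.


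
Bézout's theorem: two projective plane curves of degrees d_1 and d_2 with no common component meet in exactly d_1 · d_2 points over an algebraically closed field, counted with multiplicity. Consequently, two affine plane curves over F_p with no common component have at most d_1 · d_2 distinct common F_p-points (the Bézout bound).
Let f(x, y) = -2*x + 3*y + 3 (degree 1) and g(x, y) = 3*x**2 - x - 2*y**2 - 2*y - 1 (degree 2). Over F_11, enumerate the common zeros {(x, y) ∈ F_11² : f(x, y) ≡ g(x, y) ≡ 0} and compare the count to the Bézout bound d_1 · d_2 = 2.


Common zeros: {(6, 3)}; count = 1; Bézout bound = 2.

deg(f) = 1, deg(g) = 2, so Bézout bound = 2.
Scan x ∈ F_11. For each x, list the y ∈ F_11 with f(x, y) ≡ 0 and those with g(x, y) ≡ 0 (mod 11); the common zeros in that column are the intersection.
  x = 0: f ≡ 0 at y ∈ {10}; g ≡ 0 at y ∈ ∅; common: ∅.
  x = 1: f ≡ 0 at y ∈ {7}; g ≡ 0 at y ∈ {2, 8}; common: ∅.
  x = 2: f ≡ 0 at y ∈ {4}; g ≡ 0 at y ∈ ∅; common: ∅.
  x = 3: f ≡ 0 at y ∈ {1}; g ≡ 0 at y ∈ {2, 8}; common: ∅.
  x = 4: f ≡ 0 at y ∈ {9}; g ≡ 0 at y ∈ ∅; common: ∅.
  x = 5: f ≡ 0 at y ∈ {6}; g ≡ 0 at y ∈ ∅; common: ∅.
  x = 6: f ≡ 0 at y ∈ {3}; g ≡ 0 at y ∈ {3, 7}; common: {3}.
  x = 7: f ≡ 0 at y ∈ {0}; g ≡ 0 at y ∈ {4, 6}; common: ∅.
  x = 8: f ≡ 0 at y ∈ {8}; g ≡ 0 at y ∈ {4, 6}; common: ∅.
  x = 9: f ≡ 0 at y ∈ {5}; g ≡ 0 at y ∈ {3, 7}; common: ∅.
  x = 10: f ≡ 0 at y ∈ {2}; g ≡ 0 at y ∈ ∅; common: ∅.
Collecting: common zeros = {(6, 3)}, so the count is 1.
Comparison with the Bézout bound: 1 ≤ 2 = deg(f)·deg(g), as expected for curves with no common component (the affine F_11-count falls short of the bound because intersections may lie at infinity, over extension fields, or carry multiplicity).


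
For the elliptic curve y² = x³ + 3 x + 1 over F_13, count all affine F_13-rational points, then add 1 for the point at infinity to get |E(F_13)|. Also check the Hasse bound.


Affine points = {(0, 1), (0, 12), (4, 5), (4, 8), (6, 1), (6, 12), (7, 1), (7, 12), (8, 2), (8, 11), (9, 4), (9, 9), (10, 2), (10, 11), (11, 0), (12, 6), (12, 7)}; affine count = 17; |E(F_13)| = 18.

Discriminant check: Δ ∝ 4a³ + 27b² = 4·3³ + 27·1² = 4·27 + 27·1 ≡ 5 (mod 13). Nonzero ⇒ E is nonsingular.
For each x ∈ F_13, compute rhs = x³ + 3·x + 1 mod 13, then count y ∈ F_13 with y² ≡ rhs.
  x = 0: rhs = 1, matching y values: 1, 12 (2 points).
  x = 1: rhs = 5, matching y values: none (0 points).
  x = 2: rhs = 2, matching y values: none (0 points).
  x = 3: rhs = 11, matching y values: none (0 points).
  x = 4: rhs = 12, matching y values: 5, 8 (2 points).
  x = 5: rhs = 11, matching y values: none (0 points).
  x = 6: rhs = 1, matching y values: 1, 12 (2 points).
  x = 7: rhs = 1, matching y values: 1, 12 (2 points).
  x = 8: rhs = 4, matching y values: 2, 11 (2 points).
  x = 9: rhs = 3, matching y values: 4, 9 (2 points).
  x = 10: rhs = 4, matching y values: 2, 11 (2 points).
  x = 11: rhs = 0, matching y values: 0 (1 points).
  x = 12: rhs = 10, matching y values: 6, 7 (2 points).
Total affine count: 17.
Full point count |E(F_13)| = 17 + 1 = 18.
Hasse bound: |18 − (13+1)| = |4| = 4 ≤ 2√13 ≈ 7.2111 ✓.


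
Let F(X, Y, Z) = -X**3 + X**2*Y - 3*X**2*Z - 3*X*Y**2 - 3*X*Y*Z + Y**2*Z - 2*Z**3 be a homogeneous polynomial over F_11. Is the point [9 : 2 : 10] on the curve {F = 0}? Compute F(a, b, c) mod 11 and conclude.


F(9,2,10) ≡ 5 (mod 11); P is NOT on the curve.

Evaluate F(9, 2, 10) term-by-term (mod 11).
  -X**3 ↦ -1·729·1·1 = -729
  X**2*Y ↦ 1·81·2·1 = 162
  -3*X**2*Z ↦ -3·81·1·10 = -2430
  -3*X*Y**2 ↦ -3·9·4·1 = -108
  -3*X*Y*Z ↦ -3·9·2·10 = -540
  Y**2*Z ↦ 1·1·4·10 = 40
  -2*Z**3 ↦ -2·1·1·1000 = -2000
Sum: F(9, 2, 10) = (-729) + (162) + (-2430) + (-108) + (-540) + (40) + (-2000) = -5605.
Reducing mod 11: -5605 ≡ 5 (mod 11).
Since F(a, b, c) ≡ 5 ≠ 0 (mod 11), P does NOT lie on the curve.


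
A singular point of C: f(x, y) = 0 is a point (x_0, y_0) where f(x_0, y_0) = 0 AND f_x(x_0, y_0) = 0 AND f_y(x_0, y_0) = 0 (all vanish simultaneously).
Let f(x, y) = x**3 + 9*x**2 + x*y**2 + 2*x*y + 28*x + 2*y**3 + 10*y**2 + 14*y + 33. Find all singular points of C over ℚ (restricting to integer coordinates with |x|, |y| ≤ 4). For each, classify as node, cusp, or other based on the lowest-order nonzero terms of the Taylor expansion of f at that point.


Singular points: {(-3, -1)}; classification: cusp.

Compute partial derivatives:
  f_x = 3*x**2 + 18*x + y**2 + 2*y + 28.
  f_y = 2*x*y + 2*x + 6*y**2 + 20*y + 14.
Scan x_0 ∈ {−4, ..., 4}. For each x_0, f_y(x_0, y) is a polynomial in y; find its integer roots y ∈ {−4, ..., 4}, then test f_x and f at those candidates.
  x = -4: f_y(-4, y) = 6*y**2 + 12*y + 6; vanishes at y ∈ {-1}. (-4, -1): f_x = 3 ≠ 0.
  x = -3: f_y(-3, y) = 6*y**2 + 14*y + 8; vanishes at y ∈ {-1}. (-3, -1): f_x = 0, f = 0 — SINGULAR.
  x = -2: f_y(-2, y) = 6*y**2 + 16*y + 10; vanishes at y ∈ {-1}. (-2, -1): f_x = 3 ≠ 0.
  x = -1: f_y(-1, y) = 6*y**2 + 18*y + 12; vanishes at y ∈ {-2, -1}. (-1, -2): f_x = 13 ≠ 0; (-1, -1): f_x = 12 ≠ 0.
  x = 0: f_y(0, y) = 6*y**2 + 20*y + 14; vanishes at y ∈ {-1}. (0, -1): f_x = 27 ≠ 0.
  x = 1: f_y(1, y) = 6*y**2 + 22*y + 16; vanishes at y ∈ {-1}. (1, -1): f_x = 48 ≠ 0.
  x = 2: f_y(2, y) = 6*y**2 + 24*y + 18; vanishes at y ∈ {-3, -1}. (2, -3): f_x = 79 ≠ 0; (2, -1): f_x = 75 ≠ 0.
  x = 3: f_y(3, y) = 6*y**2 + 26*y + 20; vanishes at y ∈ {-1}. (3, -1): f_x = 108 ≠ 0.
  x = 4: f_y(4, y) = 6*y**2 + 28*y + 22; vanishes at y ∈ {-1}. (4, -1): f_x = 147 ≠ 0.
Only singular point on the grid: (-3, -1).
Classify: substitute x = -3 + u, y = -1 + v and expand: f = u**3 + u*v**2 + 2*v**3 + v**2.
No constant or linear terms (consistent with a singular point). Quadratic part: v**2. Cubic part: u**3 + u*v**2 + 2*v**3.
The quadratic part v**2 is a perfect square, so there is a single (double) tangent line v = 0, i.e. y = -1. Restricting the cubic part to that line (v = 0) leaves u**3 ≠ 0, so f is not divisible by v and the branch is v² ≈ -u**3 to lowest order — this is a cusp.
Classification: cusp.


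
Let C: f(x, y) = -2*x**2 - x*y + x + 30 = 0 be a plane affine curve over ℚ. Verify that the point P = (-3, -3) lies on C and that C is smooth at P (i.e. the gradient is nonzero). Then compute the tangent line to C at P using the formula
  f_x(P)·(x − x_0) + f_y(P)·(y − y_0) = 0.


Tangent line at P: 16*x + 3*y + 57 = 0.

Step 1: f(-3, -3) = 0, so P lies on C.
Step 2: partial derivatives
  f_x(x, y) = -4*x - y + 1, f_y(x, y) = -x.
  f_x(P) = 16, f_y(P) = 3 (gradient nonzero, so P is smooth).
Step 3: tangent line at P: 16·(x − -3) + 3·(y − -3) = 0.
Expanding: 16*x + 3*y + 57 = 0.


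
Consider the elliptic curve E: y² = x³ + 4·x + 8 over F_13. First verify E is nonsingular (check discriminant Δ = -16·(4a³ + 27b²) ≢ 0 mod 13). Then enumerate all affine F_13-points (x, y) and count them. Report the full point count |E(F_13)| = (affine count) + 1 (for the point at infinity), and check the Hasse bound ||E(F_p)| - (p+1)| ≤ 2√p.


Affine points = {(1, 0), (4, 6), (4, 7), (5, 6), (5, 7), (6, 1), (6, 12), (12, 4), (12, 9)}; affine count = 9; |E(F_13)| = 10.

Discriminant check: Δ ∝ 4a³ + 27b² = 4·4³ + 27·8² = 4·64 + 27·64 ≡ 8 (mod 13). Nonzero ⇒ E is nonsingular.
For each x ∈ F_13, compute rhs = x³ + 4·x + 8 mod 13, then count y ∈ F_13 with y² ≡ rhs.
  x = 0: rhs = 8, matching y values: none (0 points).
  x = 1: rhs = 0, matching y values: 0 (1 points).
  x = 2: rhs = 11, matching y values: none (0 points).
  x = 3: rhs = 8, matching y values: none (0 points).
  x = 4: rhs = 10, matching y values: 6, 7 (2 points).
  x = 5: rhs = 10, matching y values: 6, 7 (2 points).
  x = 6: rhs = 1, matching y values: 1, 12 (2 points).
  x = 7: rhs = 2, matching y values: none (0 points).
  x = 8: rhs = 6, matching y values: none (0 points).
  x = 9: rhs = 6, matching y values: none (0 points).
  x = 10: rhs = 8, matching y values: none (0 points).
  x = 11: rhs = 5, matching y values: none (0 points).
  x = 12: rhs = 3, matching y values: 4, 9 (2 points).
Total affine count: 9.
Full point count |E(F_13)| = 9 + 1 = 10.
Hasse bound: |10 − (13+1)| = |-4| = 4 ≤ 2√13 ≈ 7.2111 ✓.
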